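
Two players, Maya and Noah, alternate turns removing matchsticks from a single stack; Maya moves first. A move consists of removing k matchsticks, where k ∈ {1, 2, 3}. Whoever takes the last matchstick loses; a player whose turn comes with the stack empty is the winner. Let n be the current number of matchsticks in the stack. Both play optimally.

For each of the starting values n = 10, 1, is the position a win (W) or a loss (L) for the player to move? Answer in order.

Label each position W (a win for the player to move) or L (a loss). A position with no legal move is W; any other position is W exactly when some move reaches an L, and L when every move reaches a W.
n=0: no move; the opponent has just taken the last matchstick and therefore loses → W
n=1: the only move is to 0(W), a W ⇒ L
n=2: can move to 1, which is L ⇒ W
n=3: can move to 1, which is L ⇒ W
n=4: can move to 1, which is L ⇒ W
n=5: moves to 4(W), 3(W), 2(W); every one is W ⇒ L
n=6: can move to 5, which is L ⇒ W
n=7: can move to 5, which is L ⇒ W
n=8: can move to 5, which is L ⇒ W
n=9: moves to 8(W), 7(W), 6(W); every one is W ⇒ L
n=10: can move to 9, which is L ⇒ W

10: W, 1: L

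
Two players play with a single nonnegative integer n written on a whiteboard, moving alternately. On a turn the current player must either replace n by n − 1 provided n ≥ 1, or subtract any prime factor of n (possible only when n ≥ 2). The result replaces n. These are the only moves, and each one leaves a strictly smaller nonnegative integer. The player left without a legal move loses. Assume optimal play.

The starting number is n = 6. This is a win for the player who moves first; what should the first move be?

Move to 4.

Label each position W (a win for the player to move) or L (a loss). A position with no legal move is L; any other position is W exactly when some move reaches an L, and L when every move reaches a W.
n=0: no move → L
n=1: W (go to 0, an L position)
n=2: W (go to 0, an L position)
n=3: W (go to 0, an L position)
n=4: L (options 2(W), 3(W) are all W)
n=5: W (go to 0, an L position)
n=6: W (go to 4, an L position)
From 6, the L positions reachable in one move are: 4.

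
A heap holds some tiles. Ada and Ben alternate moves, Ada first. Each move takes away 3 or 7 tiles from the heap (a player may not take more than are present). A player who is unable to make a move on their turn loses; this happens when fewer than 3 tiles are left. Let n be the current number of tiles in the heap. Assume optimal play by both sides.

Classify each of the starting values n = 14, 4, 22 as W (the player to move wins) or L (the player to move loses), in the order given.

Label each position W (a win for the player to move) or L (a loss). A position with no legal move is L; any other position is W exactly when some move reaches an L, and L when every move reaches a W.
n=0: no move → L
n=1: no move → L
n=2: no move → L
n=3: can move to 0, which is L ⇒ W
n=4: can move to 1, which is L ⇒ W
n=5: can move to 2, which is L ⇒ W
n=6: the only move is to 3(W), a W ⇒ L
n=7: can move to 0, which is L ⇒ W
n=8: can move to 1, which is L ⇒ W
n=9: can move to 6, which is L ⇒ W
n=10: moves to 7(W), 3(W); every one is W ⇒ L
n=11: moves to 8(W), 4(W); every one is W ⇒ L
n=12: moves to 9(W), 5(W); every one is W ⇒ L
n=13: can move to 10, which is L ⇒ W
n=14: can move to 11, which is L ⇒ W
n=15: can move to 12, which is L ⇒ W
n=16: moves to 13(W), 9(W); every one is W ⇒ L
n=17: can move to 10, which is L ⇒ W
n=18: can move to 11, which is L ⇒ W
n=19: can move to 16, which is L ⇒ W
n=20: moves to 17(W), 13(W); every one is W ⇒ L
n=21: moves to 18(W), 14(W); every one is W ⇒ L
n=22: moves to 19(W), 15(W); every one is W ⇒ L

14: W, 4: W, 22: L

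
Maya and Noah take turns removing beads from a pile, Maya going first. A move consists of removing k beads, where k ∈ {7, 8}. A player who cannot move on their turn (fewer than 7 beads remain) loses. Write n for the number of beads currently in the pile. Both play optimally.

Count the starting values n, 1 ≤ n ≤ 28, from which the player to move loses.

13

Label each position W (a win for the player to move) or L (a loss). A position with no legal move is L; any other position is W exactly when some move reaches an L, and L when every move reaches a W.
n=0: no move → L
n=1: no move → L
n=2: no move → L
n=3: no move → L
n=4: no move → L
n=5: no move → L
n=6: no move → L
n=7: W (go to 0, an L position)
n=8: W (go to 1, an L position)
n=9: W (go to 2, an L position)
n=10: W (go to 3, an L position)
n=11: W (go to 4, an L position)
n=12: W (go to 5, an L position)
n=13: W (go to 6, an L position)
n=14: W (go to 6, an L position)
n=15: L (options 8(W), 7(W) are all W)
n=16: L (options 9(W), 8(W) are all W)
n=17: L (options 10(W), 9(W) are all W)
n=18: L (options 11(W), 10(W) are all W)
n=19: L (options 12(W), 11(W) are all W)
n=20: L (options 13(W), 12(W) are all W)
n=21: L (options 14(W), 13(W) are all W)
n=22: W (go to 15, an L position)
n=23: W (go to 16, an L position)
n=24: W (go to 17, an L position)
n=25: W (go to 18, an L position)
n=26: W (go to 19, an L position)
n=27: W (go to 20, an L position)
n=28: W (go to 21, an L position)
L entries with 1 ≤ n ≤ 28 (n=0 is outside the asked range and is not counted): n = 1, 2, 3, 4, 5, 6, 15, 16, 17, 18, 19, 20, 21; that makes 13.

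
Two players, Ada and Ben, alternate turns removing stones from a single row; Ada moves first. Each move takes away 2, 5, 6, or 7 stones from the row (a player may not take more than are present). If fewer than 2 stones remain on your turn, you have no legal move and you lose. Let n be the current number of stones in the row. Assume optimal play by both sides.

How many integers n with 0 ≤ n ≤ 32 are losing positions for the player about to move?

9

Work bottom-up. With no move the player to move loses. Otherwise the position is W if at least one move leads to an L position for the opponent, and L if every move leads to a W.
n=0: no move → L
n=1: no move → L
n=2: W (go to 0, an L position)
n=3: W (go to 1, an L position)
n=4: L (sole option 2(W) is W)
n=5: W (go to 0, an L position)
n=6: W (go to 4, an L position)
n=7: W (go to 1, an L position)
n=8: W (go to 1, an L position)
n=9: W (go to 4, an L position)
n=10: W (go to 4, an L position)
n=11: W (go to 4, an L position)
n=12: L (options 10(W), 7(W), 6(W), 5(W) are all W)
n=13: L (options 11(W), 8(W), 7(W), 6(W) are all W)
n=14: W (go to 12, an L position)
n=15: W (go to 13, an L position)
n=16: L (options 14(W), 11(W), 10(W), 9(W) are all W)
n=17: W (go to 12, an L position)
n=18: W (go to 16, an L position)
n=19: W (go to 13, an L position)
n=20: W (go to 13, an L position)
n=21: W (go to 16, an L position)
n=22: W (go to 16, an L position)
n=23: W (go to 16, an L position)
n=24: L (options 22(W), 19(W), 18(W), 17(W) are all W)
n=25: L (options 23(W), 20(W), 19(W), 18(W) are all W)
n=26: W (go to 24, an L position)
n=27: W (go to 25, an L position)
n=28: L (options 26(W), 23(W), 22(W), 21(W) are all W)
n=29: W (go to 24, an L position)
n=30: W (go to 28, an L position)
n=31: W (go to 25, an L position)
n=32: W (go to 25, an L position)
L entries with 0 ≤ n ≤ 32: n = 0, 1, 4, 12, 13, 16, 24, 25, 28; that makes 9.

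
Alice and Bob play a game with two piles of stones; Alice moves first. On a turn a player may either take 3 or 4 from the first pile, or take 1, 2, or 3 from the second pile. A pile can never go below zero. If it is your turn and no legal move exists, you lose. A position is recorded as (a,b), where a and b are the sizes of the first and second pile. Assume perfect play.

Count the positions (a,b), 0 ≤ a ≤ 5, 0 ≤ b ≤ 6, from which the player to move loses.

Compute win/loss labels from the base case upward. A position with no move is L. Any other position is W if it can reach an L in one move, else L.
Every move lowers a or b (never raises either), so fill the grid row by row in increasing a, and left to right within a row: each cell's successors are then already labelled.
      b=0  b=1  b=2  b=3  b=4  b=5  b=6
a=0:    L    W    W    W    L    W    W
a=1:    L    W    W    W    L    W    W
a=2:    L    W    W    W    L    W    W
a=3:    W    L    W    W    W    L    W
a=4:    W    L    W    W    W    L    W
a=5:    W    L    W    W    W    L    W
Cells with no legal move (terminal, hence L): (0,0), (1,0), (2,0).
The remaining L cells, each justified by listing all of its moves:
(0,4): only reaches (0,3)(W), (0,2)(W), (0,1)(W), all W → L
(1,4): only reaches (1,3)(W), (1,2)(W), (1,1)(W), all W → L
(2,4): only reaches (2,3)(W), (2,2)(W), (2,1)(W), all W → L
(3,1): only reaches (0,1)(W), (3,0)(W), all W → L
(3,5): only reaches (0,5)(W), (3,4)(W), (3,3)(W), (3,2)(W), all W → L
(4,1): only reaches (1,1)(W), (0,1)(W), (4,0)(W), all W → L
(4,5): only reaches (1,5)(W), (0,5)(W), (4,4)(W), (4,3)(W), (4,2)(W), all W → L
(5,1): only reaches (2,1)(W), (1,1)(W), (5,0)(W), all W → L
(5,5): only reaches (2,5)(W), (1,5)(W), (5,4)(W), (5,3)(W), (5,2)(W), all W → L
Every other cell has at least one move into one of the L cells above, so it is W.
L cells per row: a=0: 2, a=1: 2, a=2: 2, a=3: 2, a=4: 2, a=5: 2; total 12.

12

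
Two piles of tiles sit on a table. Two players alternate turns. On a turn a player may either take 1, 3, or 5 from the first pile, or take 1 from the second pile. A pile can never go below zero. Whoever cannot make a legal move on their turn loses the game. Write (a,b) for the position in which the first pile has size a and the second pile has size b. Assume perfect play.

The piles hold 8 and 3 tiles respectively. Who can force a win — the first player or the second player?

Use the standard recursion: the mover loses at a terminal position; elsewhere, the mover wins exactly when some move hands the opponent an L position.
No move ever increases a pile, so every position that can arise here has a ≤ 8 and b ≤ 3; it is enough to label the cells with 0 ≤ a ≤ 8 and 0 ≤ b ≤ 3.
Every move lowers a or b (never raises either), so fill the grid row by row in increasing a, and left to right within a row: each cell's successors are then already labelled.
      b=0  b=1  b=2  b=3
a=0:    L    W    L    W
a=1:    W    L    W    L
a=2:    L    W    L    W
a=3:    W    L    W    L
a=4:    L    W    L    W
a=5:    W    L    W    L
a=6:    L    W    L    W
a=7:    W    L    W    L
a=8:    L    W    L    W
Cells with no legal move (terminal, hence L): (0,0).
The remaining L cells, each justified by listing all of its moves:
(0,2): only reaches (0,1)(W), which is W → L
(1,1): only reaches (0,1)(W), (1,0)(W), all W → L
(1,3): only reaches (0,3)(W), (1,2)(W), all W → L
(2,0): only reaches (1,0)(W), which is W → L
(2,2): only reaches (1,2)(W), (2,1)(W), all W → L
(3,1): only reaches (2,1)(W), (0,1)(W), (3,0)(W), all W → L
(3,3): only reaches (2,3)(W), (0,3)(W), (3,2)(W), all W → L
(4,0): only reaches (3,0)(W), (1,0)(W), all W → L
(4,2): only reaches (3,2)(W), (1,2)(W), (4,1)(W), all W → L
(5,1): only reaches (4,1)(W), (2,1)(W), (0,1)(W), (5,0)(W), all W → L
(5,3): only reaches (4,3)(W), (2,3)(W), (0,3)(W), (5,2)(W), all W → L
(6,0): only reaches (5,0)(W), (3,0)(W), (1,0)(W), all W → L
(6,2): only reaches (5,2)(W), (3,2)(W), (1,2)(W), (6,1)(W), all W → L
(7,1): only reaches (6,1)(W), (4,1)(W), (2,1)(W), (7,0)(W), all W → L
(7,3): only reaches (6,3)(W), (4,3)(W), (2,3)(W), (7,2)(W), all W → L
(8,0): only reaches (7,0)(W), (5,0)(W), (3,0)(W), all W → L
(8,2): only reaches (7,2)(W), (5,2)(W), (3,2)(W), (8,1)(W), all W → L
Every other cell has at least one move into one of the L cells above, so it is W.
The starting position (8,3) is W: the player to move should move to (7,3), handing over an L position.

The first player wins.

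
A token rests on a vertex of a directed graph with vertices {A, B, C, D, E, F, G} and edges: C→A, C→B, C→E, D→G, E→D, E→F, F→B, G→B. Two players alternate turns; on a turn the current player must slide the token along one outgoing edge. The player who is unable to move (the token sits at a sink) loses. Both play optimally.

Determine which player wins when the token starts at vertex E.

The first player wins.

Work bottom-up. With no move the player to move loses. Otherwise the position is W if at least one move leads to an L position for the opponent, and L if every move leads to a W.
Every edge goes from a vertex to one that appears earlier in the order B, A, G, D, F, E, C, so processing vertices in that order labels each vertex after all of its successors.
B: no outgoing edge → L
A: no outgoing edge → L
G: →B(L), so W
D: →G(W) only, which is W, so L
F: →B(L), so W
E: →D(L), so W
C: →A(L), so W
From E the player to move can move to D, reaching an L position.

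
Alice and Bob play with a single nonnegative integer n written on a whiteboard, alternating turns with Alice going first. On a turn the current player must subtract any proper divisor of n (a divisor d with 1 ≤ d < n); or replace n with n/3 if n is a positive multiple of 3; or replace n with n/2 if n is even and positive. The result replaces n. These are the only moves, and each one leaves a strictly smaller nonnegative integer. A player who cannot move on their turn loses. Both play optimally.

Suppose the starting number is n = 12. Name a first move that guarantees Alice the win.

Use the standard recursion: the mover loses at a terminal position; elsewhere, the mover wins exactly when some move hands the opponent an L position.
n=0: no move → L
n=1: no move → L
n=2: reaches L-position 1 → W
n=3: reaches L-position 1 → W
n=4: only reaches 2(W), 3(W), all W → L
n=5: reaches L-position 4 → W
n=6: reaches L-position 4 → W
n=7: only reaches 6(W), which is W → L
n=8: reaches L-position 4 → W
n=9: only reaches 3(W), 6(W), 8(W), all W → L
n=10: reaches L-position 9 → W
n=11: only reaches 10(W), which is W → L
n=12: reaches L-position 4 → W
From 12, the L positions reachable in one move are: 4, 9, 11. Any move reaching one of these is winning.

Move to 4.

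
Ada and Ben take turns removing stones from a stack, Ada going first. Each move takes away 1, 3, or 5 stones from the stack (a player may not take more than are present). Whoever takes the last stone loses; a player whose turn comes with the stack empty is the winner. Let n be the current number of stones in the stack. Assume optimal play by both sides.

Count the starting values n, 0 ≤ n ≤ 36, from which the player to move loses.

Positions with no move are W. A position that does have a move is losing for the player to move precisely when every available move leads to a winning position for the opponent. Fill in the labels:
n=0: no move; the opponent has just taken the last stone and therefore loses → W
n=1: L (sole option 0(W) is W)
n=2: W (go to 1, an L position)
n=3: L (options 2(W), 0(W) are all W)
n=4: W (go to 3, an L position)
n=5: L (options 4(W), 2(W), 0(W) are all W)
n=6: W (go to 5, an L position)
n=7: L (options 6(W), 4(W), 2(W) are all W)
n=8: W (go to 7, an L position)
n=9: L (options 8(W), 6(W), 4(W) are all W)
n=10: W (go to 9, an L position)
n=11: L (options 10(W), 8(W), 6(W) are all W)
n=12: W (go to 11, an L position)
n=13: L (options 12(W), 10(W), 8(W) are all W)
n=14: W (go to 13, an L position)
n=15: L (options 14(W), 12(W), 10(W) are all W)
n=16: W (go to 15, an L position)
n=17: L (options 16(W), 14(W), 12(W) are all W)
n=18: W (go to 17, an L position)
n=19: L (options 18(W), 16(W), 14(W) are all W)
n=20: W (go to 19, an L position)
n=21: L (options 20(W), 18(W), 16(W) are all W)
n=22: W (go to 21, an L position)
n=23: L (options 22(W), 20(W), 18(W) are all W)
n=24: W (go to 23, an L position)
n=25: L (options 24(W), 22(W), 20(W) are all W)
n=26: W (go to 25, an L position)
n=27: L (options 26(W), 24(W), 22(W) are all W)
n=28: W (go to 27, an L position)
n=29: L (options 28(W), 26(W), 24(W) are all W)
n=30: W (go to 29, an L position)
n=31: L (options 30(W), 28(W), 26(W) are all W)
n=32: W (go to 31, an L position)
n=33: L (options 32(W), 30(W), 28(W) are all W)
n=34: W (go to 33, an L position)
n=35: L (options 34(W), 32(W), 30(W) are all W)
n=36: W (go to 35, an L position)
L entries with 0 ≤ n ≤ 36: n = 1, 3, 5, 7, 9, 11, 13, 15, 17, 19, 21, 23, 25, 27, 29, 31, 33, 35; that makes 18.

18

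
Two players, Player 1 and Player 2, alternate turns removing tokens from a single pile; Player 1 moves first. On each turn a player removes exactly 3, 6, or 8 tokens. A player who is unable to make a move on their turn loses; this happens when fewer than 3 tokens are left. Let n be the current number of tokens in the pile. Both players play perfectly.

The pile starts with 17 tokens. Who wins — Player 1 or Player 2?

Player 1 wins.

Build the W/L table. Terminal = L. A non-terminal position is W if it has a move to some L; otherwise it is L.
n=0: no move → L
n=1: no move → L
n=2: no move → L
n=3: reaches L-position 0 → W
n=4: reaches L-position 1 → W
n=5: reaches L-position 2 → W
n=6: reaches L-position 0 → W
n=7: reaches L-position 1 → W
n=8: reaches L-position 2 → W
n=9: reaches L-position 1 → W
n=10: reaches L-position 2 → W
n=11: only reaches 8(W), 5(W), 3(W), all W → L
n=12: only reaches 9(W), 6(W), 4(W), all W → L
n=13: only reaches 10(W), 7(W), 5(W), all W → L
n=14: reaches L-position 11 → W
n=15: reaches L-position 12 → W
n=16: reaches L-position 13 → W
n=17: reaches L-position 11 → W
From 17 Player 1 can remove 6, leaving 11, reaching an L position.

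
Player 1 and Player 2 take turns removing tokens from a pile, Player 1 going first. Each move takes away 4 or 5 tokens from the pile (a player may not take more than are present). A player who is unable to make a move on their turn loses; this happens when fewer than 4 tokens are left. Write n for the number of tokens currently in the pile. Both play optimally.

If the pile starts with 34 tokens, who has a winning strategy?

Classify positions by backward induction: terminal positions (no move available) are L. From any other position, the mover wins iff some move reaches an L.
n=0: no move → L
n=1: no move → L
n=2: no move → L
n=3: no move → L
n=4: →0(L), so W
n=5: →1(L), so W
n=6: →2(L), so W
n=7: →3(L), so W
n=8: →3(L), so W
n=9: →5(W), 4(W) — all W, so L
n=10: →6(W), 5(W) — all W, so L
n=11: →7(W), 6(W) — all W, so L
n=12: →8(W), 7(W) — all W, so L
n=13: →9(L), so W
n=14: →10(L), so W
n=15: →11(L), so W
n=16: →12(L), so W
n=17: →12(L), so W
n=18: →14(W), 13(W) — all W, so L
n=19: →15(W), 14(W) — all W, so L
n=20: →16(W), 15(W) — all W, so L
n=21: →17(W), 16(W) — all W, so L
n=22: →18(L), so W
n=23: →19(L), so W
n=24: →20(L), so W
n=25: →21(L), so W
n=26: →21(L), so W
n=27: →23(W), 22(W) — all W, so L
n=28: →24(W), 23(W) — all W, so L
n=29: →25(W), 24(W) — all W, so L
n=30: →26(W), 25(W) — all W, so L
n=31: →27(L), so W
n=32: →28(L), so W
n=33: →29(L), so W
n=34: →30(L), so W
The starting position 34 is W: Player 1 should remove 4, leaving 30, handing over an L position.

Player 1 wins.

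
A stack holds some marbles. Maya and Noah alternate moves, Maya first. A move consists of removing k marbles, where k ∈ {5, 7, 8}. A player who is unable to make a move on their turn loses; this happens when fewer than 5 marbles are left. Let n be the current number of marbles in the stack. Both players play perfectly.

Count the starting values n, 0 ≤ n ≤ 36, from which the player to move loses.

15

Build the W/L table. Terminal = L. A non-terminal position is W if it has a move to some L; otherwise it is L.
n=0: no move → L
n=1: no move → L
n=2: no move → L
n=3: no move → L
n=4: no move → L
n=5: →0(L), so W
n=6: →1(L), so W
n=7: →2(L), so W
n=8: →3(L), so W
n=9: →4(L), so W
n=10: →3(L), so W
n=11: →4(L), so W
n=12: →4(L), so W
n=13: →8(W), 6(W), 5(W) — all W, so L
n=14: →9(W), 7(W), 6(W) — all W, so L
n=15: →10(W), 8(W), 7(W) — all W, so L
n=16: →11(W), 9(W), 8(W) — all W, so L
n=17: →12(W), 10(W), 9(W) — all W, so L
n=18: →13(L), so W
n=19: →14(L), so W
n=20: →15(L), so W
n=21: →16(L), so W
n=22: →17(L), so W
n=23: →16(L), so W
n=24: →17(L), so W
n=25: →17(L), so W
n=26: →21(W), 19(W), 18(W) — all W, so L
n=27: →22(W), 20(W), 19(W) — all W, so L
n=28: →23(W), 21(W), 20(W) — all W, so L
n=29: →24(W), 22(W), 21(W) — all W, so L
n=30: →25(W), 23(W), 22(W) — all W, so L
n=31: →26(L), so W
n=32: →27(L), so W
n=33: →28(L), so W
n=34: →29(L), so W
n=35: →30(L), so W
n=36: →29(L), so W
L entries with 0 ≤ n ≤ 36: n = 0, 1, 2, 3, 4, 13, 14, 15, 16, 17, 26, 27, 28, 29, 30; that makes 15.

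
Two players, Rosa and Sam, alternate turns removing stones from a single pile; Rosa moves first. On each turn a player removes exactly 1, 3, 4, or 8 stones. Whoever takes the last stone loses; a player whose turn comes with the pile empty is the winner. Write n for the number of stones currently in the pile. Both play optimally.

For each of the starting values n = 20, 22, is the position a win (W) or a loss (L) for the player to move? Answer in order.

Positions with no move are W. A position that does have a move is losing for the player to move precisely when every available move leads to a winning position for the opponent. Fill in the labels:
n=0: no move; the opponent has just taken the last stone and therefore loses → W
n=1: only reaches 0(W), which is W → L
n=2: reaches L-position 1 → W
n=3: only reaches 2(W), 0(W), all W → L
n=4: reaches L-position 3 → W
n=5: reaches L-position 1 → W
n=6: reaches L-position 3 → W
n=7: reaches L-position 3 → W
n=8: only reaches 7(W), 5(W), 4(W), 0(W), all W → L
n=9: reaches L-position 8 → W
n=10: only reaches 9(W), 7(W), 6(W), 2(W), all W → L
n=11: reaches L-position 10 → W
n=12: reaches L-position 8 → W
n=13: reaches L-position 10 → W
n=14: reaches L-position 10 → W
n=15: only reaches 14(W), 12(W), 11(W), 7(W), all W → L
n=16: reaches L-position 15 → W
n=17: only reaches 16(W), 14(W), 13(W), 9(W), all W → L
n=18: reaches L-position 17 → W
n=19: reaches L-position 15 → W
n=20: reaches L-position 17 → W
n=21: reaches L-position 17 → W
n=22: only reaches 21(W), 19(W), 18(W), 14(W), all W → L

20: W, 22: L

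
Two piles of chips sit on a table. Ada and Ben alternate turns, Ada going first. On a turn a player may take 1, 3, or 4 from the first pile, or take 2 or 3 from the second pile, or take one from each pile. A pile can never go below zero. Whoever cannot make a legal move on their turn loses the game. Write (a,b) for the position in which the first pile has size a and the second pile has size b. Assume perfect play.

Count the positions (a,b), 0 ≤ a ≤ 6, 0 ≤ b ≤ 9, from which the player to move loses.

Label each position W (a win for the player to move) or L (a loss). A position with no legal move is L; any other position is W exactly when some move reaches an L, and L when every move reaches a W.
Every move lowers a or b (never raises either), so fill the grid row by row in increasing a, and left to right within a row: each cell's successors are then already labelled.
      b=0  b=1  b=2  b=3  b=4  b=5  b=6  b=7  b=8  b=9
a=0:    L    L    W    W    W    L    L    W    W    W
a=1:    W    W    W    L    L    W    W    W    L    L
a=2:    L    L    W    W    W    W    L    L    W    W
a=3:    W    W    W    L    L    W    W    W    W    L
a=4:    W    W    L    W    W    W    W    L    W    W
a=5:    W    W    W    W    W    L    W    W    W    W
a=6:    W    W    L    W    W    W    W    W    L    W
Cells with no legal move (terminal, hence L): (0,0), (0,1).
The remaining L cells, each justified by listing all of its moves:
(0,5): moves to (0,3)(W), (0,2)(W); every one is W ⇒ L
(0,6): moves to (0,4)(W), (0,3)(W); every one is W ⇒ L
(1,3): moves to (0,3)(W), (1,1)(W), (1,0)(W), (0,2)(W); every one is W ⇒ L
(1,4): moves to (0,4)(W), (1,2)(W), (1,1)(W), (0,3)(W); every one is W ⇒ L
(1,8): moves to (0,8)(W), (1,6)(W), (1,5)(W), (0,7)(W); every one is W ⇒ L
(1,9): moves to (0,9)(W), (1,7)(W), (1,6)(W), (0,8)(W); every one is W ⇒ L
(2,0): the only move is to (1,0)(W), a W ⇒ L
(2,1): moves to (1,1)(W), (1,0)(W); every one is W ⇒ L
(2,6): moves to (1,6)(W), (2,4)(W), (2,3)(W), (1,5)(W); every one is W ⇒ L
(2,7): moves to (1,7)(W), (2,5)(W), (2,4)(W), (1,6)(W); every one is W ⇒ L
(3,3): moves to (2,3)(W), (0,3)(W), (3,1)(W), (3,0)(W), (2,2)(W); every one is W ⇒ L
(3,4): moves to (2,4)(W), (0,4)(W), (3,2)(W), (3,1)(W), (2,3)(W); every one is W ⇒ L
(3,9): moves to (2,9)(W), (0,9)(W), (3,7)(W), (3,6)(W), (2,8)(W); every one is W ⇒ L
(4,2): moves to (3,2)(W), (1,2)(W), (0,2)(W), (4,0)(W), (3,1)(W); every one is W ⇒ L
(4,7): moves to (3,7)(W), (1,7)(W), (0,7)(W), (4,5)(W), (4,4)(W), (3,6)(W); every one is W ⇒ L
(5,5): moves to (4,5)(W), (2,5)(W), (1,5)(W), (5,3)(W), (5,2)(W), (4,4)(W); every one is W ⇒ L
(6,2): moves to (5,2)(W), (3,2)(W), (2,2)(W), (6,0)(W), (5,1)(W); every one is W ⇒ L
(6,8): moves to (5,8)(W), (3,8)(W), (2,8)(W), (6,6)(W), (6,5)(W), (5,7)(W); every one is W ⇒ L
Every other cell has at least one move into one of the L cells above, so it is W.
L cells per row: a=0: 4, a=1: 4, a=2: 4, a=3: 3, a=4: 2, a=5: 1, a=6: 2; total 20.

20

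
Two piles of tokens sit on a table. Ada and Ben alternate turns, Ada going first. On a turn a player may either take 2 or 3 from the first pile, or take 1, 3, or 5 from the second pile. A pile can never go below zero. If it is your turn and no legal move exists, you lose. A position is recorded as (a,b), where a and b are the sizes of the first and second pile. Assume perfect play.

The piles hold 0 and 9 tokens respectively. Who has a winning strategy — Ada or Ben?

Compute win/loss labels from the base case upward. A position with no move is L. Any other position is W if it can reach an L in one move, else L.
No move ever increases a pile, so every position that can arise here has a ≤ 0 and b ≤ 9; it is enough to label the cells with 0 ≤ a ≤ 0 and 0 ≤ b ≤ 9.
Every move lowers a or b (never raises either), so fill the grid row by row in increasing a, and left to right within a row: each cell's successors are then already labelled.
      b=0  b=1  b=2  b=3  b=4  b=5  b=6  b=7  b=8  b=9
a=0:    L    W    L    W    L    W    L    W    L    W
Cells with no legal move (terminal, hence L): (0,0).
The remaining L cells, each justified by listing all of its moves:
(0,2): →(0,1)(W) only, which is W, so L
(0,4): →(0,3)(W), (0,1)(W) — all W, so L
(0,6): →(0,5)(W), (0,3)(W), (0,1)(W) — all W, so L
(0,8): →(0,7)(W), (0,5)(W), (0,3)(W) — all W, so L
Every other cell has at least one move into one of the L cells above, so it is W.
The starting position (0,9) is W: Ada should move to (0,8), handing over an L position.

Ada wins.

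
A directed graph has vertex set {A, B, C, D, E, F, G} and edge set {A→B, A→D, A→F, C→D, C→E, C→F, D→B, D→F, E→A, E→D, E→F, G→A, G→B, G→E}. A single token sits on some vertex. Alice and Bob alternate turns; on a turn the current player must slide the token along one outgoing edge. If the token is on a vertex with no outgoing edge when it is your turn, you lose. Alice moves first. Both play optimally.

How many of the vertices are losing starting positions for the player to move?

Use the standard recursion: the mover loses at a terminal position; elsewhere, the mover wins exactly when some move hands the opponent an L position.
Every edge goes from a vertex to one that appears earlier in the order B, F, D, A, E, G, C, so processing vertices in that order labels each vertex after all of its successors.
B: no outgoing edge → L
F: no outgoing edge → L
D: →F(L), so W
A: →F(L), so W
E: →F(L), so W
G: →B(L), so W
C: →F(L), so W
The L vertices are B, F; that is 2 in all.

2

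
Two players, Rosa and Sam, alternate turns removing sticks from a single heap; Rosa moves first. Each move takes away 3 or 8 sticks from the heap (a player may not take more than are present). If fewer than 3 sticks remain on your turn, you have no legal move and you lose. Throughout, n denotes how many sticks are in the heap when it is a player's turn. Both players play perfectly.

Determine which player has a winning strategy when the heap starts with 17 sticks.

Sam wins.

Work bottom-up. With no move the player to move loses. Otherwise the position is W if at least one move leads to an L position for the opponent, and L if every move leads to a W.
n=0: no move → L
n=1: no move → L
n=2: no move → L
n=3: W (go to 0, an L position)
n=4: W (go to 1, an L position)
n=5: W (go to 2, an L position)
n=6: L (sole option 3(W) is W)
n=7: L (sole option 4(W) is W)
n=8: W (go to 0, an L position)
n=9: W (go to 6, an L position)
n=10: W (go to 7, an L position)
n=11: L (options 8(W), 3(W) are all W)
n=12: L (options 9(W), 4(W) are all W)
n=13: L (options 10(W), 5(W) are all W)
n=14: W (go to 11, an L position)
n=15: W (go to 12, an L position)
n=16: W (go to 13, an L position)
n=17: L (options 14(W), 9(W) are all W)
Every move from 17 reaches a W position, so the mover loses.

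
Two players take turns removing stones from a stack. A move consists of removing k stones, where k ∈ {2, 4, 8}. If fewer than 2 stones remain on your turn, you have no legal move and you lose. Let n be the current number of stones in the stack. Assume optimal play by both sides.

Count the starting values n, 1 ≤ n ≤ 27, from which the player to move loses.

9

Build the W/L table. Terminal = L. A non-terminal position is W if it has a move to some L; otherwise it is L.
n=0: no move → L
n=1: no move → L
n=2: reaches L-position 0 → W
n=3: reaches L-position 1 → W
n=4: reaches L-position 0 → W
n=5: reaches L-position 1 → W
n=6: only reaches 4(W), 2(W), all W → L
n=7: only reaches 5(W), 3(W), all W → L
n=8: reaches L-position 6 → W
n=9: reaches L-position 7 → W
n=10: reaches L-position 6 → W
n=11: reaches L-position 7 → W
n=12: only reaches 10(W), 8(W), 4(W), all W → L
n=13: only reaches 11(W), 9(W), 5(W), all W → L
n=14: reaches L-position 12 → W
n=15: reaches L-position 13 → W
n=16: reaches L-position 12 → W
n=17: reaches L-position 13 → W
n=18: only reaches 16(W), 14(W), 10(W), all W → L
n=19: only reaches 17(W), 15(W), 11(W), all W → L
n=20: reaches L-position 18 → W
n=21: reaches L-position 19 → W
n=22: reaches L-position 18 → W
n=23: reaches L-position 19 → W
n=24: only reaches 22(W), 20(W), 16(W), all W → L
n=25: only reaches 23(W), 21(W), 17(W), all W → L
n=26: reaches L-position 24 → W
n=27: reaches L-position 25 → W
L entries with 1 ≤ n ≤ 27 (n=0 is outside the asked range and is not counted): n = 1, 6, 7, 12, 13, 18, 19, 24, 25; that makes 9.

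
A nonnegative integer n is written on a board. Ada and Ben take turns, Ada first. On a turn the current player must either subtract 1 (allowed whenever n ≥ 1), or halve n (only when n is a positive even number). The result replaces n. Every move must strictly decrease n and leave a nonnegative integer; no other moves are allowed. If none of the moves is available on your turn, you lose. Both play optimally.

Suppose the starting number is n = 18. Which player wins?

Label each position W (a win for the player to move) or L (a loss). A position with no legal move is L; any other position is W exactly when some move reaches an L, and L when every move reaches a W.
n=0: no move → L
n=1: W (go to 0, an L position)
n=2: L (sole option 1(W) is W)
n=3: W (go to 2, an L position)
n=4: W (go to 2, an L position)
n=5: L (sole option 4(W) is W)
n=6: W (go to 5, an L position)
n=7: L (sole option 6(W) is W)
n=8: W (go to 7, an L position)
n=9: L (sole option 8(W) is W)
n=10: W (go to 5, an L position)
n=11: L (sole option 10(W) is W)
n=12: W (go to 11, an L position)
n=13: L (sole option 12(W) is W)
n=14: W (go to 7, an L position)
n=15: L (sole option 14(W) is W)
n=16: W (go to 15, an L position)
n=17: L (sole option 16(W) is W)
n=18: W (go to 9, an L position)
The starting position 18 is W: Ada should move to 9, handing over an L position.

Ada wins.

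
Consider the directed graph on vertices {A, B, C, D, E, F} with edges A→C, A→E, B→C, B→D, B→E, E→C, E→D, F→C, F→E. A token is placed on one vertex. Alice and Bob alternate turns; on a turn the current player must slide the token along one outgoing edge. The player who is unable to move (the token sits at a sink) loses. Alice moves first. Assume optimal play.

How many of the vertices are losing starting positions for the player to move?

Compute win/loss labels from the base case upward. A position with no move is L. Any other position is W if it can reach an L in one move, else L.
Every edge goes from a vertex to one that appears earlier in the order D, C, E, F, B, A, so processing vertices in that order labels each vertex after all of its successors.
D: no outgoing edge → L
C: no outgoing edge → L
E: reaches L-position C → W
F: reaches L-position C → W
B: reaches L-position C → W
A: reaches L-position C → W
The L vertices are C, D; that is 2 in all.

2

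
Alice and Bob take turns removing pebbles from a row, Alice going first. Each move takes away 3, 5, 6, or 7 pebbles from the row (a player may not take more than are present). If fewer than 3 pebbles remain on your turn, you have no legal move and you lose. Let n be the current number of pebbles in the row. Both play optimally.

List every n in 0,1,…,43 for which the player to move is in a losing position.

0, 1, 2, 10, 11, 12, 20, 21, 22, 30, 31, 32, 40, 41, 42

Work bottom-up. With no move the player to move loses. Otherwise the position is W if at least one move leads to an L position for the opponent, and L if every move leads to a W.
n=0: no move → L
n=1: no move → L
n=2: no move → L
n=3: can move to 0, which is L ⇒ W
n=4: can move to 1, which is L ⇒ W
n=5: can move to 2, which is L ⇒ W
n=6: can move to 1, which is L ⇒ W
n=7: can move to 2, which is L ⇒ W
n=8: can move to 2, which is L ⇒ W
n=9: can move to 2, which is L ⇒ W
n=10: moves to 7(W), 5(W), 4(W), 3(W); every one is W ⇒ L
n=11: moves to 8(W), 6(W), 5(W), 4(W); every one is W ⇒ L
n=12: moves to 9(W), 7(W), 6(W), 5(W); every one is W ⇒ L
n=13: can move to 10, which is L ⇒ W
n=14: can move to 11, which is L ⇒ W
n=15: can move to 12, which is L ⇒ W
n=16: can move to 11, which is L ⇒ W
n=17: can move to 12, which is L ⇒ W
n=18: can move to 12, which is L ⇒ W
n=19: can move to 12, which is L ⇒ W
n=20: moves to 17(W), 15(W), 14(W), 13(W); every one is W ⇒ L
n=21: moves to 18(W), 16(W), 15(W), 14(W); every one is W ⇒ L
n=22: moves to 19(W), 17(W), 16(W), 15(W); every one is W ⇒ L
n=23: can move to 20, which is L ⇒ W
n=24: can move to 21, which is L ⇒ W
n=25: can move to 22, which is L ⇒ W
n=26: can move to 21, which is L ⇒ W
n=27: can move to 22, which is L ⇒ W
n=28: can move to 22, which is L ⇒ W
n=29: can move to 22, which is L ⇒ W
n=30: moves to 27(W), 25(W), 24(W), 23(W); every one is W ⇒ L
n=31: moves to 28(W), 26(W), 25(W), 24(W); every one is W ⇒ L
n=32: moves to 29(W), 27(W), 26(W), 25(W); every one is W ⇒ L
n=33: can move to 30, which is L ⇒ W
n=34: can move to 31, which is L ⇒ W
n=35: can move to 32, which is L ⇒ W
n=36: can move to 31, which is L ⇒ W
n=37: can move to 32, which is L ⇒ W
n=38: can move to 32, which is L ⇒ W
n=39: can move to 32, which is L ⇒ W
n=40: moves to 37(W), 35(W), 34(W), 33(W); every one is W ⇒ L
n=41: moves to 38(W), 36(W), 35(W), 34(W); every one is W ⇒ L
n=42: moves to 39(W), 37(W), 36(W), 35(W); every one is W ⇒ L
n=43: can move to 40, which is L ⇒ W
Reading off the rows marked L gives the requested list; there are 15 such values of n.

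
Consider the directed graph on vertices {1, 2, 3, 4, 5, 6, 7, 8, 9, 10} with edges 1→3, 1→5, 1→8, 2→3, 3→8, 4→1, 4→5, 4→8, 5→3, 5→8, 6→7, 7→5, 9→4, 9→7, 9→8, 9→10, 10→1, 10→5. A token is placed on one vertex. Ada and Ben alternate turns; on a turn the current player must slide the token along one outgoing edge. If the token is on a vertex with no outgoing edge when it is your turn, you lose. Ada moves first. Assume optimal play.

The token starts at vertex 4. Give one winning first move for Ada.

Use the standard recursion: the mover loses at a terminal position; elsewhere, the mover wins exactly when some move hands the opponent an L position.
Every edge goes from a vertex to one that appears earlier in the order 8, 3, 5, 1, 10, 2, 7, 6, 4, 9, so processing vertices in that order labels each vertex after all of its successors.
8: no outgoing edge → L
3: W (go to 8, an L position)
5: W (go to 8, an L position)
1: W (go to 8, an L position)
10: L (options 1(W), 5(W) are all W)
2: L (sole option 3(W) is W)
7: L (sole option 5(W) is W)
6: W (go to 7, an L position)
4: W (go to 8, an L position)
9: W (go to 7, an L position)
From 4, the L positions reachable in one move are: 8.

Move to 8.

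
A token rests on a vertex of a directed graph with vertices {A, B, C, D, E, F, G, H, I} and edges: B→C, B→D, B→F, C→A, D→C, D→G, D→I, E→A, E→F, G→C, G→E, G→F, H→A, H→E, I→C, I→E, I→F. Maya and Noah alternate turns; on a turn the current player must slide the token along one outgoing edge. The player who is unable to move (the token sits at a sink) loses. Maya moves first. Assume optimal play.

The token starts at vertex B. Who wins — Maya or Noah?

Maya wins.

Build the W/L table. Terminal = L. A non-terminal position is W if it has a move to some L; otherwise it is L.
Every edge goes from a vertex to one that appears earlier in the order F, A, E, C, G, I, D, H, B, so processing vertices in that order labels each vertex after all of its successors.
F: no outgoing edge → L
A: no outgoing edge → L
E: →A(L), so W
C: →A(L), so W
G: →F(L), so W
I: →F(L), so W
D: →I(W), G(W), C(W) — all W, so L
H: →A(L), so W
B: →D(L), so W
From B Maya can move to D, reaching an L position.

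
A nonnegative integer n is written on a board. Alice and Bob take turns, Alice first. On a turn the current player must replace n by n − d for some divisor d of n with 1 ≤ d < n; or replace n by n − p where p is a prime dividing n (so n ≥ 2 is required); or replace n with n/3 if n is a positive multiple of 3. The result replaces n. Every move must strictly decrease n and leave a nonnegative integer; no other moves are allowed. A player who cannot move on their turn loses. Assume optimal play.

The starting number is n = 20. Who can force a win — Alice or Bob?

Bob wins.

Use the standard recursion: the mover loses at a terminal position; elsewhere, the mover wins exactly when some move hands the opponent an L position.
n=0: no move → L
n=1: no move → L
n=2: →0(L), so W
n=3: →0(L), so W
n=4: →2(W), 3(W) — all W, so L
n=5: →0(L), so W
n=6: →4(L), so W
n=7: →0(L), so W
n=8: →4(L), so W
n=9: →3(W), 6(W), 8(W) — all W, so L
n=10: →9(L), so W
n=11: →0(L), so W
n=12: →4(L), so W
n=13: →0(L), so W
n=14: →7(W), 12(W), 13(W) — all W, so L
n=15: →14(L), so W
n=16: →14(L), so W
n=17: →0(L), so W
n=18: →9(L), so W
n=19: →0(L), so W
n=20: →10(W), 15(W), 16(W), 18(W), 19(W) — all W, so L
The starting position 20 is L: whatever Alice does, the opponent receives a W position.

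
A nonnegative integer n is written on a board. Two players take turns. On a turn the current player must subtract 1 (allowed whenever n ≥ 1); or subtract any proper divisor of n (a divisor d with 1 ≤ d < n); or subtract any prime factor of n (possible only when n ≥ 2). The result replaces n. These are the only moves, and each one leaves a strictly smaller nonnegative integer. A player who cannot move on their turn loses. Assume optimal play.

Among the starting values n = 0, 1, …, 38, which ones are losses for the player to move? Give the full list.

0, 4, 9, 14, 20, 26, 32, 35, 38

Positions with no move are L. A position that does have a move is losing for the player to move precisely when every available move leads to a winning position for the opponent. Fill in the labels:
n=0: no move → L
n=1: can move to 0, which is L ⇒ W
n=2: can move to 0, which is L ⇒ W
n=3: can move to 0, which is L ⇒ W
n=4: moves to 2(W), 3(W); every one is W ⇒ L
n=5: can move to 0, which is L ⇒ W
n=6: can move to 4, which is L ⇒ W
n=7: can move to 0, which is L ⇒ W
n=8: can move to 4, which is L ⇒ W
n=9: moves to 6(W), 8(W); every one is W ⇒ L
n=10: can move to 9, which is L ⇒ W
n=11: can move to 0, which is L ⇒ W
n=12: can move to 9, which is L ⇒ W
n=13: can move to 0, which is L ⇒ W
n=14: moves to 7(W), 12(W), 13(W); every one is W ⇒ L
n=15: can move to 14, which is L ⇒ W
n=16: can move to 14, which is L ⇒ W
n=17: can move to 0, which is L ⇒ W
n=18: can move to 9, which is L ⇒ W
n=19: can move to 0, which is L ⇒ W
n=20: moves to 10(W), 15(W), 16(W), 18(W), 19(W); every one is W ⇒ L
n=21: can move to 14, which is L ⇒ W
n=22: can move to 20, which is L ⇒ W
n=23: can move to 0, which is L ⇒ W
n=24: can move to 20, which is L ⇒ W
n=25: can move to 20, which is L ⇒ W
n=26: moves to 13(W), 24(W), 25(W); every one is W ⇒ L
n=27: can move to 26, which is L ⇒ W
n=28: can move to 14, which is L ⇒ W
n=29: can move to 0, which is L ⇒ W
n=30: can move to 20, which is L ⇒ W
n=31: can move to 0, which is L ⇒ W
n=32: moves to 16(W), 24(W), 28(W), 30(W), 31(W); every one is W ⇒ L
n=33: can move to 32, which is L ⇒ W
n=34: can move to 32, which is L ⇒ W
n=35: moves to 28(W), 30(W), 34(W); every one is W ⇒ L
n=36: can move to 32, which is L ⇒ W
n=37: can move to 0, which is L ⇒ W
n=38: moves to 19(W), 36(W), 37(W); every one is W ⇒ L
Reading off the rows marked L gives the requested list; there are 9 such values of n.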